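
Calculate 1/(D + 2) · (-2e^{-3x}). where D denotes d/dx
2 e^{- 3 x}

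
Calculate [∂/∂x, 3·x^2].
6 x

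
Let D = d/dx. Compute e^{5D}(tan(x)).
\tan{\left(x + 5 \right)}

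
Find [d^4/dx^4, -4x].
-16\frac{d^{3}}{dx^{3}}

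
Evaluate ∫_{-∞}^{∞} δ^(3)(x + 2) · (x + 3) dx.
0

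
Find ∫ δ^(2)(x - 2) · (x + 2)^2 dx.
2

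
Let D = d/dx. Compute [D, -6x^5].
- 30 x^{4}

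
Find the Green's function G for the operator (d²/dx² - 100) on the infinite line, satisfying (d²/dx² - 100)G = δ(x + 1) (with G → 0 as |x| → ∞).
-\frac{e^{-10|x + 1|}}{20}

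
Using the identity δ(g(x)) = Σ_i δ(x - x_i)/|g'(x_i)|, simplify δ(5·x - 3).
\frac{\delta(x - 3/5)}{5}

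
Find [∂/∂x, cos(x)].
- \sin{\left(x \right)}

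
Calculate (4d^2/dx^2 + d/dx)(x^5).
5 x^{3} \left(x + 16\right)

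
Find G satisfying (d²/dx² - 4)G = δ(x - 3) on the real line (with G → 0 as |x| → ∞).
-\frac{e^{-2|x - 3|}}{4}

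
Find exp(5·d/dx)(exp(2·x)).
e^{2 x + 10}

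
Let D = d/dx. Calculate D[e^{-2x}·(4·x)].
4 \left(1 - 2 x\right) e^{- 2 x}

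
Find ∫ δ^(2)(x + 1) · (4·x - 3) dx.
0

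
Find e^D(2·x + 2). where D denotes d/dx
2 x + 4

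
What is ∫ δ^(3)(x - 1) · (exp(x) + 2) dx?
- e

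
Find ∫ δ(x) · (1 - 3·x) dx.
1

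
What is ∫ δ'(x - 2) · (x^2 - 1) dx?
-4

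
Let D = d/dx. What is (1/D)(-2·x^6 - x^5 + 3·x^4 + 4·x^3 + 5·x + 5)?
- \frac{2 x^{7}}{7} - \frac{x^{6}}{6} + \frac{3 x^{5}}{5} + x^{4} + \frac{5 x^{2}}{2} + 5 x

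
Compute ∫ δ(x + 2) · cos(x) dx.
\cos{\left(2 \right)}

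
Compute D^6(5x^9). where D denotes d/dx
302400 x^{3}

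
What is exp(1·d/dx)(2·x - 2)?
2 x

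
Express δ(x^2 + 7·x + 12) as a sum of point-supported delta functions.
\frac{\delta(x + 3) + \delta(x + 4)}{1}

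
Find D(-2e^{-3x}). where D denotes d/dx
6 e^{- 3 x}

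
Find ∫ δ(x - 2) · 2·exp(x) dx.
2 e^{2}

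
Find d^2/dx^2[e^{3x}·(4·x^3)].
12 x \left(3 x^{2} + 6 x + 2\right) e^{3 x}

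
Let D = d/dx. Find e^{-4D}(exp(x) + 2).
e^{x - 4} + 2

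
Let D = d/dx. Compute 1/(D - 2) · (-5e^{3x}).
- 5 e^{3 x}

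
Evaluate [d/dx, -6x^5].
- 30 x^{4}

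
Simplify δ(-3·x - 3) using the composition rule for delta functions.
\frac{\delta(x + 1)}{3}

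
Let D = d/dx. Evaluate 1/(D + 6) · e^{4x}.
\frac{e^{4 x}}{10}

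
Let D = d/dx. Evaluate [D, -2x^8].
- 16 x^{7}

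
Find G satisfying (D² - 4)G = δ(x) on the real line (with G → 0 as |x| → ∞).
-\frac{e^{-2|x|}}{4}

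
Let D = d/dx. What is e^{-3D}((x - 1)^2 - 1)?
x^{2} - 8 x + 15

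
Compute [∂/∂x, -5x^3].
- 15 x^{2}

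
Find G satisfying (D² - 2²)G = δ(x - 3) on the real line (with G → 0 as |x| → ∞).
-\frac{e^{-2|x - 3|}}{4}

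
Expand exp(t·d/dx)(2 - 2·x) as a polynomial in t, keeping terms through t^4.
- 2 t - 2 x + 2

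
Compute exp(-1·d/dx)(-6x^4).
- 6 x^{4} + 24 x^{3} - 36 x^{2} + 24 x - 6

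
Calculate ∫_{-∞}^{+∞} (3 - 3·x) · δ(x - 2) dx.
-3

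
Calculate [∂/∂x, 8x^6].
48 x^{5}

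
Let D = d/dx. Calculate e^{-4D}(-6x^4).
- 6 x^{4} + 96 x^{3} - 576 x^{2} + 1536 x - 1536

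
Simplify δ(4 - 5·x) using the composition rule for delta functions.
\frac{\delta(x - 4/5)}{5}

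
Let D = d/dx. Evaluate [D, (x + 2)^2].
2 x + 4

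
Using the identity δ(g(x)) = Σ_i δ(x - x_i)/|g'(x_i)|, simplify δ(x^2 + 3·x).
\frac{\delta(x + 3) + \delta(x)}{3}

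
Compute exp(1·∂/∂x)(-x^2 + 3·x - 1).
- x^{2} + x + 1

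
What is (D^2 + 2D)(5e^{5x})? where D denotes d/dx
175 e^{5 x}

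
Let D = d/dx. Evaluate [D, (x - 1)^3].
3 \left(x - 1\right)^{2}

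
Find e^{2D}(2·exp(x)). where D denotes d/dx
2 e^{x + 2}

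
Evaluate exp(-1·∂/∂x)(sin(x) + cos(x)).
\sqrt{2} \cos{\left(- x + \frac{\pi}{4} + 1 \right)}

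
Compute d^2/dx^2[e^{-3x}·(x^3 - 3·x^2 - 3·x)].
3 \left(3 x^{3} - 15 x^{2} + 5 x + 4\right) e^{- 3 x}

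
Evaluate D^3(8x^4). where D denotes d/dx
192 x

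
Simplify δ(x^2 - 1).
\frac{\delta(x - 1) + \delta(x + 1)}{2}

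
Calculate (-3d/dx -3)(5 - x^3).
3 x^{3} + 9 x^{2} - 15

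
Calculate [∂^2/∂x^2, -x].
-2\frac{d}{dx}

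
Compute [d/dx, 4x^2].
8 x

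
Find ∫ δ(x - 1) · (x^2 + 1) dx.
2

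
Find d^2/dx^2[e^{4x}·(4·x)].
\left(64 x + 32\right) e^{4 x}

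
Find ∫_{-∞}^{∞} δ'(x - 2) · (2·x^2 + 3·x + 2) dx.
-11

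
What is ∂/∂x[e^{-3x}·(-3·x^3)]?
9 x^{2} \left(x - 1\right) e^{- 3 x}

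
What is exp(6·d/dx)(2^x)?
2^{x + 6}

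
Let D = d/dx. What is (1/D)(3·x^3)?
\frac{3 x^{4}}{4}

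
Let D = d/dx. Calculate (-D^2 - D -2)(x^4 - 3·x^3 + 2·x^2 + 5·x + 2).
- 2 x^{4} + 2 x^{3} - 7 x^{2} + 4 x - 13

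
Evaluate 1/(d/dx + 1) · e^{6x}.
\frac{e^{6 x}}{7}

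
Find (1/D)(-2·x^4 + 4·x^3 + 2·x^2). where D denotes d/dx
- \frac{2 x^{5}}{5} + x^{4} + \frac{2 x^{3}}{3}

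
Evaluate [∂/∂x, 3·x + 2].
3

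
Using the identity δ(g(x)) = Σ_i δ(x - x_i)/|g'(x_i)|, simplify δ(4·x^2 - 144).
\frac{\delta(x - 6) + \delta(x + 6)}{48}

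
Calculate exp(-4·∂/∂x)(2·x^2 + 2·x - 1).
2 x^{2} - 14 x + 23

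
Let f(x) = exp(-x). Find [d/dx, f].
- e^{- x}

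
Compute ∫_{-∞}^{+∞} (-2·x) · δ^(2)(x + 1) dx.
0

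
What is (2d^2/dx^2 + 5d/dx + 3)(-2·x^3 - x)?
- 6 x^{3} - 30 x^{2} - 27 x - 5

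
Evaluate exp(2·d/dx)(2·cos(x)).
2 \cos{\left(x + 2 \right)}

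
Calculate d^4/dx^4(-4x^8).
- 6720 x^{4}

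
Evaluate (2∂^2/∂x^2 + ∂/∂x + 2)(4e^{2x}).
48 e^{2 x}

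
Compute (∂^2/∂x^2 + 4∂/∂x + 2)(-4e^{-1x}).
4 e^{- x}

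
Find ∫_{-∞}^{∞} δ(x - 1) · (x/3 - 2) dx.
- \frac{5}{3}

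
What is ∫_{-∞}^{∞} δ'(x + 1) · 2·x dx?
-2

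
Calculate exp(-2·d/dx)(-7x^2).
- 7 x^{2} + 28 x - 28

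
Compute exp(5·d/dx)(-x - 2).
- x - 7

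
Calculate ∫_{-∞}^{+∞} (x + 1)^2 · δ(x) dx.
1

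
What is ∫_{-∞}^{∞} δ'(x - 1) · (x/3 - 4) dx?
- \frac{1}{3}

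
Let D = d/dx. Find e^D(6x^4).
6 x^{4} + 24 x^{3} + 36 x^{2} + 24 x + 6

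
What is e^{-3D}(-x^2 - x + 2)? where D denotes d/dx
- x^{2} + 5 x - 4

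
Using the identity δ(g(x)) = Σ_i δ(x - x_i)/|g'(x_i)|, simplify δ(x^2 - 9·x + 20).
\frac{\delta(x - 4) + \delta(x - 5)}{1}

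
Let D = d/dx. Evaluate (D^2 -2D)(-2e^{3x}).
- 6 e^{3 x}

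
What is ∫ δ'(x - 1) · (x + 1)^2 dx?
-4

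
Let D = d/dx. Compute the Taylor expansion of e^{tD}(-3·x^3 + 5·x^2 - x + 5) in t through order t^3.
- 3 t^{3} - t^{2} \left(9 x - 5\right) - t \left(9 x^{2} - 10 x + 1\right) - 3 x^{3} + 5 x^{2} - x + 5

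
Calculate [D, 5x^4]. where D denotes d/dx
20 x^{3}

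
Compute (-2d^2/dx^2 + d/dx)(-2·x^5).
10 x^{3} \left(8 - x\right)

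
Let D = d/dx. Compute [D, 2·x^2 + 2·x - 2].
4 x + 2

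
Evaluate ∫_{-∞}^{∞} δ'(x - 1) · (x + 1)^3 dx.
-12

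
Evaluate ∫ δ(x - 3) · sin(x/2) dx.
\sin{\left(\frac{3}{2} \right)}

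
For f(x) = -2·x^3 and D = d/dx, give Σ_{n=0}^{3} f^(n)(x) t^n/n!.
- 2 t^{3} - 6 t^{2} x - 6 t x^{2} - 2 x^{3}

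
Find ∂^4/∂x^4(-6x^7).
- 5040 x^{3}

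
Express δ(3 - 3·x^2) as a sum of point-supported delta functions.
\frac{\delta(x - 1) + \delta(x + 1)}{6}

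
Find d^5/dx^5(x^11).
55440 x^{6}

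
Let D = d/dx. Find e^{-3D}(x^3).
x^{3} - 9 x^{2} + 27 x - 27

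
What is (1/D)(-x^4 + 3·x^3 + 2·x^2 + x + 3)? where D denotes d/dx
- \frac{x^{5}}{5} + \frac{3 x^{4}}{4} + \frac{2 x^{3}}{3} + \frac{x^{2}}{2} + 3 x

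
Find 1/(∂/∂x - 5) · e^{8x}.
\frac{e^{8 x}}{3}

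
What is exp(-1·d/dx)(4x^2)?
4 x^{2} - 8 x + 4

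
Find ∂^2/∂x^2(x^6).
30 x^{4}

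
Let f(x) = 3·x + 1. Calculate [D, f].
3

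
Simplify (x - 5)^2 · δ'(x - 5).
0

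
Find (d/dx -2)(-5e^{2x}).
0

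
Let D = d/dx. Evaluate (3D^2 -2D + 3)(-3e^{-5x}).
- 264 e^{- 5 x}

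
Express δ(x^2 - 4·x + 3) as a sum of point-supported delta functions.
\frac{\delta(x - 3) + \delta(x - 1)}{2}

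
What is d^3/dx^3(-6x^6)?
- 720 x^{3}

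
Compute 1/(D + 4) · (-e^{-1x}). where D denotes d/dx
- \frac{e^{- x}}{3}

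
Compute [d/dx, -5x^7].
- 35 x^{6}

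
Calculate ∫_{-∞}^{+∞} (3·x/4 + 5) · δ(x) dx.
5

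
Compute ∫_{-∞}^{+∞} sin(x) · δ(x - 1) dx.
\sin{\left(1 \right)}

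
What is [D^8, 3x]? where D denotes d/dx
24D^{7}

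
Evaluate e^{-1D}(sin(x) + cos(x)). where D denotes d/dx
\sqrt{2} \cos{\left(- x + \frac{\pi}{4} + 1 \right)}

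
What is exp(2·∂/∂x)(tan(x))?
\tan{\left(x + 2 \right)}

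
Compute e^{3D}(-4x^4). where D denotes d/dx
- 4 x^{4} - 48 x^{3} - 216 x^{2} - 432 x - 324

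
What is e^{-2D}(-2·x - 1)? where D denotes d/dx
3 - 2 x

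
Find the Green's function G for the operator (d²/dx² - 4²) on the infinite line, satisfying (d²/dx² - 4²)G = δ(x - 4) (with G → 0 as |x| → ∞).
-\frac{e^{-4|x - 4|}}{8}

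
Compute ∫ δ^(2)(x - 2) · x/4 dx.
0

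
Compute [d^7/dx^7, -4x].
-28\frac{d^{6}}{dx^{6}}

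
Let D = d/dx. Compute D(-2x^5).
- 10 x^{4}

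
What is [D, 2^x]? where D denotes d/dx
2^{x} \log{\left(2 \right)}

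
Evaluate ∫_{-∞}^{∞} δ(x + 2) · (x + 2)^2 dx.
0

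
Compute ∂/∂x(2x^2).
4 x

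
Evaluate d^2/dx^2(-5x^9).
- 360 x^{7}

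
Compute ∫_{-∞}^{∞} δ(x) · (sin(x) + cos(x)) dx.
1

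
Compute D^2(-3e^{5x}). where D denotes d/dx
- 75 e^{5 x}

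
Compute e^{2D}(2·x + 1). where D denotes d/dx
2 x + 5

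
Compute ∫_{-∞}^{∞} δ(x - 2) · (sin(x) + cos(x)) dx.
\cos{\left(2 \right)} + \sin{\left(2 \right)}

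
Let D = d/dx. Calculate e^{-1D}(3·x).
3 x - 3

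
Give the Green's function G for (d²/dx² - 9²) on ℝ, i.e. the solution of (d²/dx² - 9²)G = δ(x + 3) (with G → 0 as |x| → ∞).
-\frac{e^{-9|x + 3|}}{18}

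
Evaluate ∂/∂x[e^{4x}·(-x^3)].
x^{2} \left(- 4 x - 3\right) e^{4 x}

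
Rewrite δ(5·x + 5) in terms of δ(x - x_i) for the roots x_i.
\frac{\delta(x + 1)}{5}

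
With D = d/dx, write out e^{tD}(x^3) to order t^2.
x \left(3 t^{2} + 3 t x + x^{2}\right)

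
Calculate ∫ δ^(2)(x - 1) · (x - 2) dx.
0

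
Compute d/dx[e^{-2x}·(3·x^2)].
6 x \left(1 - x\right) e^{- 2 x}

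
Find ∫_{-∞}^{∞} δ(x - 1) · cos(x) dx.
\cos{\left(1 \right)}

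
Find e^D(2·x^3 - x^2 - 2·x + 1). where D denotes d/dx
x \left(2 x^{2} + 5 x + 2\right)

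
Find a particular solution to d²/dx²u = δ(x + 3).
\frac{|x + 3|}{2}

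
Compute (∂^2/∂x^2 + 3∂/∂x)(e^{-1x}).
- 2 e^{- x}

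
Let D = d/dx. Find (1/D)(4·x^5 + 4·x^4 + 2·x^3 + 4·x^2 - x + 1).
\frac{2 x^{6}}{3} + \frac{4 x^{5}}{5} + \frac{x^{4}}{2} + \frac{4 x^{3}}{3} - \frac{x^{2}}{2} + x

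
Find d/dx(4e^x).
4 e^{x}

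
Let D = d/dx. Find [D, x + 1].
1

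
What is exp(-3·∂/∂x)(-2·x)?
6 - 2 x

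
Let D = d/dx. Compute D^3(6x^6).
720 x^{3}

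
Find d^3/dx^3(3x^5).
180 x^{2}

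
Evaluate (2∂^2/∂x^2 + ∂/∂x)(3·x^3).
9 x \left(x + 4\right)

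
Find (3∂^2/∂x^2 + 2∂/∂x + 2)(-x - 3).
- 2 x - 8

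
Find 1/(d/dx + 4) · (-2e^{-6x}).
e^{- 6 x}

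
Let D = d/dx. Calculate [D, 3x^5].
15 x^{4}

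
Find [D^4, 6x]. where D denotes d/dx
24D^{3}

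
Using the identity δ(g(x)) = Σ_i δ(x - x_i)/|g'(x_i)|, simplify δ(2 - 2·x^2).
\frac{\delta(x - 1) + \delta(x + 1)}{4}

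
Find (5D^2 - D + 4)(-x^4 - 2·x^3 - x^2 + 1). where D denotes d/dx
- 4 x^{4} - 4 x^{3} - 58 x^{2} - 58 x - 6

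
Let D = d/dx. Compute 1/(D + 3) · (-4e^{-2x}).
- 4 e^{- 2 x}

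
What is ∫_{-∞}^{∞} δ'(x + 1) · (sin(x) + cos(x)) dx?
- \sin{\left(1 \right)} - \cos{\left(1 \right)}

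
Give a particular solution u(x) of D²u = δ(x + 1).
\frac{|x + 1|}{2}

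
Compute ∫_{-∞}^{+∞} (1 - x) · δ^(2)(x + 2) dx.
0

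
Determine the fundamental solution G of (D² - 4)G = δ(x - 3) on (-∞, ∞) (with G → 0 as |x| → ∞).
-\frac{e^{-2|x - 3|}}{4}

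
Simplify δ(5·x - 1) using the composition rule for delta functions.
\frac{\delta(x - 1/5)}{5}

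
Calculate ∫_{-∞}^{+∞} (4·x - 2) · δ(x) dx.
-2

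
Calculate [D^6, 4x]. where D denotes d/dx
24D^{5}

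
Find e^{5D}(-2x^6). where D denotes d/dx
- 2 x^{6} - 60 x^{5} - 750 x^{4} - 5000 x^{3} - 18750 x^{2} - 37500 x - 31250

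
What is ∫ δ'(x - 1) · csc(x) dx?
\cot{\left(1 \right)} \csc{\left(1 \right)}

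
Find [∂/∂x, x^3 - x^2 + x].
3 x^{2} - 2 x + 1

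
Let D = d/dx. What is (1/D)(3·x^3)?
\frac{3 x^{4}}{4}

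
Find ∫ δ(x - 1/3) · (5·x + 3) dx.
\frac{14}{3}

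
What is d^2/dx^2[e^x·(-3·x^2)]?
3 \left(- x^{2} - 4 x - 2\right) e^{x}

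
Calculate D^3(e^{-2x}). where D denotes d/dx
- 8 e^{- 2 x}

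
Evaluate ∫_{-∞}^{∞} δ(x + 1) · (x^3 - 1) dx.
-2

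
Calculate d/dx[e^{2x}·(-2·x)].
\left(- 4 x - 2\right) e^{2 x}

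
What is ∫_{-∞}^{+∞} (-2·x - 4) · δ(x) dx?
-4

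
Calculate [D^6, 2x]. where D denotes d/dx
12D^{5}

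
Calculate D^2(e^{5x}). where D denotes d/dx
25 e^{5 x}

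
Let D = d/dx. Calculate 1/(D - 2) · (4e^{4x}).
2 e^{4 x}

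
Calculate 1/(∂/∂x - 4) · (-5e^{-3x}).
\frac{5 e^{- 3 x}}{7}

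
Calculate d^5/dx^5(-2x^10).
- 60480 x^{5}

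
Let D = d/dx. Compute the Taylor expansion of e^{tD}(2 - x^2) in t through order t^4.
- t^{2} - 2 t x - x^{2} + 2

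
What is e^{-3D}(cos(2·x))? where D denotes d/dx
\cos{\left(2 x - 6 \right)}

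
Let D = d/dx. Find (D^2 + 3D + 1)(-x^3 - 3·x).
- x^{3} - 9 x^{2} - 9 x - 9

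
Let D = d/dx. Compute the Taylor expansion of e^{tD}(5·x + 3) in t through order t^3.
5 t + 5 x + 3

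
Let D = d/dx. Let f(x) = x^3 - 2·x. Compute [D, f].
3 x^{2} - 2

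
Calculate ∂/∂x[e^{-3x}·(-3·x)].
3 \left(3 x - 1\right) e^{- 3 x}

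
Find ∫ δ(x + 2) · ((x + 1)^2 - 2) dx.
-1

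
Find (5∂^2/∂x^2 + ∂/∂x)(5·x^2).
10 x + 50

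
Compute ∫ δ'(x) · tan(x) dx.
-1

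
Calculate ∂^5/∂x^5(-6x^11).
- 332640 x^{6}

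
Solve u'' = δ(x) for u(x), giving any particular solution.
\frac{|x|}{2}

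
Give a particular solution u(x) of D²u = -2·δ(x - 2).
-|x - 2|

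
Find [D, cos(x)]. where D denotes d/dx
- \sin{\left(x \right)}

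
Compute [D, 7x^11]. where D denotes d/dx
77 x^{10}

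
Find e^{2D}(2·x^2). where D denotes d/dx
2 x^{2} + 8 x + 8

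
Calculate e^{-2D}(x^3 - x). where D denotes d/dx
x^{3} - 6 x^{2} + 11 x - 6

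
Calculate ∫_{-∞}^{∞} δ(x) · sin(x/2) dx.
0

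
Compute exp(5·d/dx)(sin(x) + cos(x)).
\sqrt{2} \sin{\left(x + \frac{\pi}{4} + 5 \right)}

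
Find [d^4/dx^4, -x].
-4\frac{d^{3}}{dx^{3}}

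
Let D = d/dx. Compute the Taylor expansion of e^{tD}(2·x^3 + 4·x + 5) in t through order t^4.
2 t^{3} + 6 t^{2} x + 2 t \left(3 x^{2} + 2\right) + 2 x^{3} + 4 x + 5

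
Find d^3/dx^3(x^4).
24 x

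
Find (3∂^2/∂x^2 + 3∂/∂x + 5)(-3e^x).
- 33 e^{x}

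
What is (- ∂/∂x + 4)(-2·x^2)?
4 x \left(1 - 2 x\right)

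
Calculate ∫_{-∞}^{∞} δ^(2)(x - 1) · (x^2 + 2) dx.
2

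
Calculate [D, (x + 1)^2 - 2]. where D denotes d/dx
2 x + 2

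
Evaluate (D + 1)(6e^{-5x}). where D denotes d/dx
- 24 e^{- 5 x}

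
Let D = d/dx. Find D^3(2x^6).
240 x^{3}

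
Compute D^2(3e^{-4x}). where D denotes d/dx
48 e^{- 4 x}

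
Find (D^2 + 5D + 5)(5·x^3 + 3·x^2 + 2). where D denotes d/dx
25 x^{3} + 90 x^{2} + 60 x + 16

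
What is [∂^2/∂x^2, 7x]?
14\frac{d}{dx}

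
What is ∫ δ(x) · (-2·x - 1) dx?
-1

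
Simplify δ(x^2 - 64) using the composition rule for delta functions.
\frac{\delta(x - 8) + \delta(x + 8)}{16}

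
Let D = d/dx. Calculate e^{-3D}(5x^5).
5 x^{5} - 75 x^{4} + 450 x^{3} - 1350 x^{2} + 2025 x - 1215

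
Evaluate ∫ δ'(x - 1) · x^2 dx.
-2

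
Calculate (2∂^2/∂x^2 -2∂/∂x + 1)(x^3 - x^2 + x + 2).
x^{3} - 7 x^{2} + 17 x - 4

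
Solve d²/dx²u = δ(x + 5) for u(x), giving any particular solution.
\frac{|x + 5|}{2}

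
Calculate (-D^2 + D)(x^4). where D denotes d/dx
4 x^{2} \left(x - 3\right)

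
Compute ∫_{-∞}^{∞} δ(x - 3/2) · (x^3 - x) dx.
\frac{15}{8}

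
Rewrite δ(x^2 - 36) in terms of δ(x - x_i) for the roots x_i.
\frac{\delta(x - 6) + \delta(x + 6)}{12}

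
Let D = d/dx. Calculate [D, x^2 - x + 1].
2 x - 1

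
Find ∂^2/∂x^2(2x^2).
4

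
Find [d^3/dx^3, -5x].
-15\frac{d^{2}}{dx^{2}}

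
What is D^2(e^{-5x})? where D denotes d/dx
25 e^{- 5 x}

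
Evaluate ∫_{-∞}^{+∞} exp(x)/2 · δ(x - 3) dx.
\frac{e^{3}}{2}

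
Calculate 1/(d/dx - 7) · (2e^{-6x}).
- \frac{2 e^{- 6 x}}{13}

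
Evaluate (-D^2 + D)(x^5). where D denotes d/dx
5 x^{3} \left(x - 4\right)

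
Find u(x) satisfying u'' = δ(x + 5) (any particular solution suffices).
\frac{|x + 5|}{2}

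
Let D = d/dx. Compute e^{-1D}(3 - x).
4 - x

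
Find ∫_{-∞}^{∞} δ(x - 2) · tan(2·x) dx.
\tan{\left(4 \right)}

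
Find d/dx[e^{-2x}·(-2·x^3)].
x^{2} \left(4 x - 6\right) e^{- 2 x}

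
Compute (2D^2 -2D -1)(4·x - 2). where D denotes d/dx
- 4 x - 6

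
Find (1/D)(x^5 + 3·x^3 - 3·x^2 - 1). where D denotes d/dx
\frac{x^{6}}{6} + \frac{3 x^{4}}{4} - x^{3} - x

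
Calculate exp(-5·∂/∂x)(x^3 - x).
x^{3} - 15 x^{2} + 74 x - 120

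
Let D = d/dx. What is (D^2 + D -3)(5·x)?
5 - 15 x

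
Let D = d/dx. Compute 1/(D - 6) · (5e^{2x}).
- \frac{5 e^{2 x}}{4}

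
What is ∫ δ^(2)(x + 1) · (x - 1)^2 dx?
2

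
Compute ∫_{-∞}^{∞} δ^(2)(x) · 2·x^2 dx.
4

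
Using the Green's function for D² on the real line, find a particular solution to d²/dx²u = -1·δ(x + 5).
-\frac{|x + 5|}{2}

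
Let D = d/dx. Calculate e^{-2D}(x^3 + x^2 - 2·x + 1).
x^{3} - 5 x^{2} + 6 x + 1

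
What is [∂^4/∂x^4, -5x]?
-20\frac{d^{3}}{dx^{3}}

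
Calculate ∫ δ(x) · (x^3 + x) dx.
0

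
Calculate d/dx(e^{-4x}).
- 4 e^{- 4 x}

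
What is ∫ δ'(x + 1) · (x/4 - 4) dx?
- \frac{1}{4}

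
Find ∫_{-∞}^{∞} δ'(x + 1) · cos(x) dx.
- \sin{\left(1 \right)}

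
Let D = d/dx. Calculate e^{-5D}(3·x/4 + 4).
\frac{3 x}{4} + \frac{1}{4}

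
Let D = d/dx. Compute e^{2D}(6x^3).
6 x^{3} + 36 x^{2} + 72 x + 48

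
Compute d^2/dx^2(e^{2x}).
4 e^{2 x}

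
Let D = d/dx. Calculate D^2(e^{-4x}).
16 e^{- 4 x}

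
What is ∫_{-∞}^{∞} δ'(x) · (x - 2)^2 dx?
4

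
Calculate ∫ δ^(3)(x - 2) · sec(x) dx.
- \left(5 + 6 \tan^{2}{\left(2 \right)}\right) \tan{\left(2 \right)} \sec{\left(2 \right)}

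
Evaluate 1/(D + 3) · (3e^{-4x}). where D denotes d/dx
- 3 e^{- 4 x}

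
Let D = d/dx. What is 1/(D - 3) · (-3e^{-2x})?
\frac{3 e^{- 2 x}}{5}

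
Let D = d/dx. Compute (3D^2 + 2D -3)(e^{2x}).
13 e^{2 x}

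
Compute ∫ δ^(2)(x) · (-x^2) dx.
-2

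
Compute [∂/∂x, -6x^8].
- 48 x^{7}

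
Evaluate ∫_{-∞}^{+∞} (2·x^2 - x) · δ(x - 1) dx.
1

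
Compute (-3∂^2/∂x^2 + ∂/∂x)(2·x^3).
6 x \left(x - 6\right)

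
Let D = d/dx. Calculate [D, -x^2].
- 2 x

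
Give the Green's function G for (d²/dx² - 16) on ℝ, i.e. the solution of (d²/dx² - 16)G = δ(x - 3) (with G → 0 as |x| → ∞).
-\frac{e^{-4|x - 3|}}{8}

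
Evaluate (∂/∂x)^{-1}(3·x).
\frac{3 x^{2}}{2}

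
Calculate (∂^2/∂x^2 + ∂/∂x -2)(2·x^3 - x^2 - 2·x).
- 4 x^{3} + 8 x^{2} + 14 x - 4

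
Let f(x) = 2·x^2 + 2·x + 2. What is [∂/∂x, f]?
4 x + 2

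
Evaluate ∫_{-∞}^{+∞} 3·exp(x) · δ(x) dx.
3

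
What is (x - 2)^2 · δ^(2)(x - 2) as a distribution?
2\delta(x - 2)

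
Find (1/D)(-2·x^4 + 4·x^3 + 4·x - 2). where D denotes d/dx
- \frac{2 x^{5}}{5} + x^{4} + 2 x^{2} - 2 x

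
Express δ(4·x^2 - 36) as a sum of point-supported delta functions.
\frac{\delta(x - 3) + \delta(x + 3)}{24}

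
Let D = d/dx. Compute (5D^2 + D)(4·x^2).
8 x + 40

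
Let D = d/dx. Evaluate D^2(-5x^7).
- 210 x^{5}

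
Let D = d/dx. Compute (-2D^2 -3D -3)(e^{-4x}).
- 23 e^{- 4 x}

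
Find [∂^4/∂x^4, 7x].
28\frac{d^{3}}{dx^{3}}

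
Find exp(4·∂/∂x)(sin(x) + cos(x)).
\sqrt{2} \sin{\left(x + \frac{\pi}{4} + 4 \right)}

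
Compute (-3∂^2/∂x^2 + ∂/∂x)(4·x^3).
12 x \left(x - 6\right)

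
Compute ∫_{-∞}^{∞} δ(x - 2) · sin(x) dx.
\sin{\left(2 \right)}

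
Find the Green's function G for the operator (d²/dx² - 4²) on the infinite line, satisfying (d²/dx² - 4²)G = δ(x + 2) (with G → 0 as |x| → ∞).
-\frac{e^{-4|x + 2|}}{8}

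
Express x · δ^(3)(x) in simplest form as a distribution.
-3\delta^{(2)}(x)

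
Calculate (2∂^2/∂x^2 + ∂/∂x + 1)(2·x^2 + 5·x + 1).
2 x^{2} + 9 x + 14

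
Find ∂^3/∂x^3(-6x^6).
- 720 x^{3}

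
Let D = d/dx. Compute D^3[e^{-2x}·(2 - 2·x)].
8 \left(2 x - 5\right) e^{- 2 x}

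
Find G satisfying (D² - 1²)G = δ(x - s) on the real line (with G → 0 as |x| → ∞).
-\frac{e^{-|x-s|}}{2}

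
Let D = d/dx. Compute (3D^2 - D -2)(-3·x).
6 x + 3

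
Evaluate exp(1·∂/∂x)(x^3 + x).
x^{3} + 3 x^{2} + 4 x + 2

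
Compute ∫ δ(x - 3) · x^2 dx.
9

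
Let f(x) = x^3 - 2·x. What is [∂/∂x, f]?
3 x^{2} - 2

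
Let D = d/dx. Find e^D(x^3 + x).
x^{3} + 3 x^{2} + 4 x + 2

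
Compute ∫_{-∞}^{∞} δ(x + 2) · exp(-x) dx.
e^{2}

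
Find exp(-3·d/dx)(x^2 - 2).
x^{2} - 6 x + 7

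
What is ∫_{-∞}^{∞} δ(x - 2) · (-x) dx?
-2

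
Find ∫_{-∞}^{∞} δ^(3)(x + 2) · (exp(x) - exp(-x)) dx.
- 2 \cosh{\left(2 \right)}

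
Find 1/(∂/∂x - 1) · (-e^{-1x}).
\frac{e^{- x}}{2}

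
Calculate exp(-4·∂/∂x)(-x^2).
- x^{2} + 8 x - 16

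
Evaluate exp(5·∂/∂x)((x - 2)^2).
x^{2} + 6 x + 9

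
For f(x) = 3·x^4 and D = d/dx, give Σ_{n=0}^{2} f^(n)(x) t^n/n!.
3 x^{2} \left(6 t^{2} + 4 t x + x^{2}\right)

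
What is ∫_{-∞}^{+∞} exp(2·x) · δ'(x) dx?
-2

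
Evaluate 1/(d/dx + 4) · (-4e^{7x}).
- \frac{4 e^{7 x}}{11}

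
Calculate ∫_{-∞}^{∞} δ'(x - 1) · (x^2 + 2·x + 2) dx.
-4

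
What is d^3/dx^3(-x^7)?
- 210 x^{4}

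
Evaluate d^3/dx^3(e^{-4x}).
- 64 e^{- 4 x}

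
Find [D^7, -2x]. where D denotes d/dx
-14D^{6}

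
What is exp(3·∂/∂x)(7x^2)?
7 x^{2} + 42 x + 63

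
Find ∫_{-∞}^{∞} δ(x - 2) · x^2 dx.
4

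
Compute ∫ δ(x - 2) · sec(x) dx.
\sec{\left(2 \right)}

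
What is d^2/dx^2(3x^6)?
90 x^{4}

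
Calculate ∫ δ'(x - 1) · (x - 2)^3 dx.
-3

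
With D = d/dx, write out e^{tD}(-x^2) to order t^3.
- t^{2} - 2 t x - x^{2}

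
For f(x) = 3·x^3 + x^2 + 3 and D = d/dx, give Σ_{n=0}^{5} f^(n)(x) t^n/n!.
3 t^{3} + t^{2} \left(9 x + 1\right) + t x \left(9 x + 2\right) + 3 x^{3} + x^{2} + 3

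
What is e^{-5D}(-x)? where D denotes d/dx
5 - x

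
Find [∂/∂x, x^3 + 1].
3 x^{2}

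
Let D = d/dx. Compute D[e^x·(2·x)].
2 \left(x + 1\right) e^{x}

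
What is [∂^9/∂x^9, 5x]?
45\frac{d^{8}}{dx^{8}}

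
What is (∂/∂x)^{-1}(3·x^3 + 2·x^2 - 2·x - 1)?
\frac{3 x^{4}}{4} + \frac{2 x^{3}}{3} - x^{2} - x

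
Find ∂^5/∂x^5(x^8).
6720 x^{3}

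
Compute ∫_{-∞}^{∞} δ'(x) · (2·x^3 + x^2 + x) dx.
-1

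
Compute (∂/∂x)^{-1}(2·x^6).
\frac{2 x^{7}}{7}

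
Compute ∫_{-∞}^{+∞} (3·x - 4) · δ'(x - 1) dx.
-3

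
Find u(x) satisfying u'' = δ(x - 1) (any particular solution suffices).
\frac{|x - 1|}{2}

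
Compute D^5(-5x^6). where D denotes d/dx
- 3600 x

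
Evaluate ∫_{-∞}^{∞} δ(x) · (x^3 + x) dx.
0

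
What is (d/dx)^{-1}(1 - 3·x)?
- \frac{3 x^{2}}{2} + x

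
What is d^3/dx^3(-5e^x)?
- 5 e^{x}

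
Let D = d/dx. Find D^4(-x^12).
- 11880 x^{8}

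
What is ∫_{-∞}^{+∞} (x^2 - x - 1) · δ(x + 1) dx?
1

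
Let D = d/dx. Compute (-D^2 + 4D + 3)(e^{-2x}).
- 9 e^{- 2 x}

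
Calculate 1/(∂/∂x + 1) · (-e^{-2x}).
e^{- 2 x}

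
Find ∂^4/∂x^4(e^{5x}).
625 e^{5 x}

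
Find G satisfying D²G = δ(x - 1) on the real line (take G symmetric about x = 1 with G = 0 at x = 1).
\frac{|x - 1|}{2}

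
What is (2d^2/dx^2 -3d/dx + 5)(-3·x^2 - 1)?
- 15 x^{2} + 18 x - 17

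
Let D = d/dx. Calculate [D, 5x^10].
50 x^{9}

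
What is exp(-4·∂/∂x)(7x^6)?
7 x^{6} - 168 x^{5} + 1680 x^{4} - 8960 x^{3} + 26880 x^{2} - 43008 x + 28672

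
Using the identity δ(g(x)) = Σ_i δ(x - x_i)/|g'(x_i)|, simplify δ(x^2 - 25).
\frac{\delta(x - 5) + \delta(x + 5)}{10}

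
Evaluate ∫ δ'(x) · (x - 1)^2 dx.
2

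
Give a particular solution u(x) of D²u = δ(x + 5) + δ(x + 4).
\frac{|x + 5|}{2} + \frac{|x + 4|}{2}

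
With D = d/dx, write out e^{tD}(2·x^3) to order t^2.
2 x \left(3 t^{2} + 3 t x + x^{2}\right)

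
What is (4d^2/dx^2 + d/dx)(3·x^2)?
6 x + 24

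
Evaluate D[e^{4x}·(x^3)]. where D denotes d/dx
x^{2} \left(4 x + 3\right) e^{4 x}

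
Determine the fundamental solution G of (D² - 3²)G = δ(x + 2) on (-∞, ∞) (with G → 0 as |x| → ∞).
-\frac{e^{-3|x + 2|}}{6}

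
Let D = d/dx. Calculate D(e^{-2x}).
- 2 e^{- 2 x}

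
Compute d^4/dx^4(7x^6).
2520 x^{2}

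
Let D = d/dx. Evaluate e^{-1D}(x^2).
x^{2} - 2 x + 1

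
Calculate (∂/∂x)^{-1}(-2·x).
- x^{2}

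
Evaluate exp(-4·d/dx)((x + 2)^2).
x^{2} - 4 x + 4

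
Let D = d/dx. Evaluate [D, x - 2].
1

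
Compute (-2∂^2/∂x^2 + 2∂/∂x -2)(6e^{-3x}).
- 156 e^{- 3 x}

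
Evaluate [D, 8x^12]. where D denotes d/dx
96 x^{11}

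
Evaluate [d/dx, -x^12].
- 12 x^{11}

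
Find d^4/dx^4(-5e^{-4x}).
- 1280 e^{- 4 x}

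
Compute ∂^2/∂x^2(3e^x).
3 e^{x}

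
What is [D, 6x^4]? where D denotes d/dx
24 x^{3}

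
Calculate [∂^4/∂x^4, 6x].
24\frac{d^{3}}{dx^{3}}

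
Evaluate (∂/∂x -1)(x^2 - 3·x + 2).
- x^{2} + 5 x - 5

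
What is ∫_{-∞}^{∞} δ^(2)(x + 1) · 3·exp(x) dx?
\frac{3}{e}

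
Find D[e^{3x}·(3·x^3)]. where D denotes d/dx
9 x^{2} \left(x + 1\right) e^{3 x}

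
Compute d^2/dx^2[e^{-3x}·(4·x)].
12 \left(3 x - 2\right) e^{- 3 x}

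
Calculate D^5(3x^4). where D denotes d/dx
0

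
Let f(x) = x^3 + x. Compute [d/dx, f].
3 x^{2} + 1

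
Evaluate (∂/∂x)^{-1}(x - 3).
\frac{x^{2}}{2} - 3 x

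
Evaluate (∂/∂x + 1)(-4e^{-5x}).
16 e^{- 5 x}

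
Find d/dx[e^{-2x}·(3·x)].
3 \left(1 - 2 x\right) e^{- 2 x}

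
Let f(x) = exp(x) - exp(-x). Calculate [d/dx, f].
2 \cosh{\left(x \right)}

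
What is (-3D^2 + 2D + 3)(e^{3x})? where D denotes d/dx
- 18 e^{3 x}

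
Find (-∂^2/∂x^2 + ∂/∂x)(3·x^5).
15 x^{3} \left(x - 4\right)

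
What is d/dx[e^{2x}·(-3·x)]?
\left(- 6 x - 3\right) e^{2 x}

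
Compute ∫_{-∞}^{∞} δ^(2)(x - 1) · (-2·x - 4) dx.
0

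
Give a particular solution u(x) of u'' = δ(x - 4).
\frac{|x - 4|}{2}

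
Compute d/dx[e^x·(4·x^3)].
4 x^{2} \left(x + 3\right) e^{x}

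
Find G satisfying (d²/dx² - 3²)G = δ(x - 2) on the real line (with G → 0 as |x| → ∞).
-\frac{e^{-3|x - 2|}}{6}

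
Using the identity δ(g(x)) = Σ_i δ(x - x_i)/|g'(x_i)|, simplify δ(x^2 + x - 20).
\frac{\delta(x - 4) + \delta(x + 5)}{9}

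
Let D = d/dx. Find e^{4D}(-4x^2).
- 4 x^{2} - 32 x - 64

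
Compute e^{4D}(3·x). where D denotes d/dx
3 x + 12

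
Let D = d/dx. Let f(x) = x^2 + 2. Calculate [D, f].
2 x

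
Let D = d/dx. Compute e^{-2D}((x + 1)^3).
x^{3} - 3 x^{2} + 3 x - 1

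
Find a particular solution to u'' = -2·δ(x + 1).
-|x + 1|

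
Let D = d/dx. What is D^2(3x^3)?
18 x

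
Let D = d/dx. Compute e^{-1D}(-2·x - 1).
1 - 2 x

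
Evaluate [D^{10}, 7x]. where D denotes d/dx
70D^{9}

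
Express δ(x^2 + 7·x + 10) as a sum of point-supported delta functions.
\frac{\delta(x + 2) + \delta(x + 5)}{3}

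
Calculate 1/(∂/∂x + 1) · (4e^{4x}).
\frac{4 e^{4 x}}{5}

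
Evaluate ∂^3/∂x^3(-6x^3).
-36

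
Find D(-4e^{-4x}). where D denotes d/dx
16 e^{- 4 x}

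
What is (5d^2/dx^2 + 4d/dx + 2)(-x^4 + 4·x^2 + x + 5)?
- 2 x^{4} - 16 x^{3} - 52 x^{2} + 34 x + 54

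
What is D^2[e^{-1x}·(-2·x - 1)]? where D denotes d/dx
\left(3 - 2 x\right) e^{- x}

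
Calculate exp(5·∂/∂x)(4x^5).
4 x^{5} + 100 x^{4} + 1000 x^{3} + 5000 x^{2} + 12500 x + 12500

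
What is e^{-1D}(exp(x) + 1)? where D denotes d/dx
e^{x - 1} + 1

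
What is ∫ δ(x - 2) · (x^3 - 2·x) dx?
4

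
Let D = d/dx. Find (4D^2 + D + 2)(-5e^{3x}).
- 205 e^{3 x}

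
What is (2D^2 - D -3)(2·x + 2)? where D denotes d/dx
- 6 x - 8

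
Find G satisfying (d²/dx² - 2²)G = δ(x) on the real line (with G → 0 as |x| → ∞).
-\frac{e^{-2|x|}}{4}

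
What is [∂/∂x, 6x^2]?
12 x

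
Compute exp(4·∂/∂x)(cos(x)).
\cos{\left(x + 4 \right)}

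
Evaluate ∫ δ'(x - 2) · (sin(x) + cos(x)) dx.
- \cos{\left(2 \right)} + \sin{\left(2 \right)}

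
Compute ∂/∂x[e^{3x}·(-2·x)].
\left(- 6 x - 2\right) e^{3 x}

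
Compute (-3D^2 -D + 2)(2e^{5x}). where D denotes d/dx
- 156 e^{5 x}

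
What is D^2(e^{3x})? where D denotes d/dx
9 e^{3 x}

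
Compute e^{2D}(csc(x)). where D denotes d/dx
\csc{\left(x + 2 \right)}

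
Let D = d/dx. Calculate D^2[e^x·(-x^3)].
- x \left(x^{2} + 6 x + 6\right) e^{x}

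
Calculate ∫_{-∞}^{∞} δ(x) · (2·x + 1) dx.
1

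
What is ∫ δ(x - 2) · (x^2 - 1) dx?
3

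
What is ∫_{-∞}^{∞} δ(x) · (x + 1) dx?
1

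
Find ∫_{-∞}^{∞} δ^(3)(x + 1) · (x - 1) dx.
0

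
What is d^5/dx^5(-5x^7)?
- 12600 x^{2}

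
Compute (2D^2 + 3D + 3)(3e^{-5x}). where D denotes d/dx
114 e^{- 5 x}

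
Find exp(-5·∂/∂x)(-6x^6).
- 6 x^{6} + 180 x^{5} - 2250 x^{4} + 15000 x^{3} - 56250 x^{2} + 112500 x - 93750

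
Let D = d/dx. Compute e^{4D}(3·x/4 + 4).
\frac{3 x}{4} + 7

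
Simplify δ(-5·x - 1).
\frac{\delta(x + 1/5)}{5}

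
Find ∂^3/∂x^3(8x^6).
960 x^{3}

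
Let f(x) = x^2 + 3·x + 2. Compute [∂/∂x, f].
2 x + 3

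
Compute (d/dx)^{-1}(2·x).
x^{2}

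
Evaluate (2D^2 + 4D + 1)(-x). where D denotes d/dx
- x - 4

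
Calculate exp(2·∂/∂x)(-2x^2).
- 2 x^{2} - 8 x - 8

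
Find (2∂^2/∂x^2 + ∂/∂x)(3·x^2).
6 x + 12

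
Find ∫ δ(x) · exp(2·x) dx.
1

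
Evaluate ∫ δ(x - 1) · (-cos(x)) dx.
- \cos{\left(1 \right)}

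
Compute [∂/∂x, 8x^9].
72 x^{8}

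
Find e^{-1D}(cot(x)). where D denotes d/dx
\cot{\left(x - 1 \right)}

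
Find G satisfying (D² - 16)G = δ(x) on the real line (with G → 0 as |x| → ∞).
-\frac{e^{-4|x|}}{8}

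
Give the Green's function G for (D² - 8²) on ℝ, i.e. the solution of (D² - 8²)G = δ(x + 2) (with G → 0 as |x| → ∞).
-\frac{e^{-8|x + 2|}}{16}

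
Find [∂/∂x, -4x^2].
- 8 x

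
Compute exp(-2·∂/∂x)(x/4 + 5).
\frac{x}{4} + \frac{9}{2}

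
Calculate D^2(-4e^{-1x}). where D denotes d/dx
- 4 e^{- x}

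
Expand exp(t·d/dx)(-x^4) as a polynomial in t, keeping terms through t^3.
x \left(- 4 t^{3} - 6 t^{2} x - 4 t x^{2} - x^{3}\right)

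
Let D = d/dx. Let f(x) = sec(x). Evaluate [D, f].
\tan{\left(x \right)} \sec{\left(x \right)}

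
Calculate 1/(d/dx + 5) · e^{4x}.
\frac{e^{4 x}}{9}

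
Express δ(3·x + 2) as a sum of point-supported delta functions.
\frac{\delta(x + 2/3)}{3}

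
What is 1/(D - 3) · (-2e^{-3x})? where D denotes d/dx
\frac{e^{- 3 x}}{3}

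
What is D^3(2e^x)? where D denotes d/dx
2 e^{x}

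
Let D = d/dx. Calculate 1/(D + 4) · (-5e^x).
- e^{x}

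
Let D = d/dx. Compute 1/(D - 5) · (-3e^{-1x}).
\frac{e^{- x}}{2}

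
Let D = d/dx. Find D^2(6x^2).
12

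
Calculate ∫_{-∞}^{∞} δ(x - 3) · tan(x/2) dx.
\tan{\left(\frac{3}{2} \right)}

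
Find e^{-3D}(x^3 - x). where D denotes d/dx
x^{3} - 9 x^{2} + 26 x - 24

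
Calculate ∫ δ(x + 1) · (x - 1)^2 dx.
4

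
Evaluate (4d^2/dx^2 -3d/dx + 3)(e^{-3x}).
48 e^{- 3 x}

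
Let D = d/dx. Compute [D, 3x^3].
9 x^{2}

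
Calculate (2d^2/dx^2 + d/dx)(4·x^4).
16 x^{2} \left(x + 6\right)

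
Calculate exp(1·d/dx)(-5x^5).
- 5 x^{5} - 25 x^{4} - 50 x^{3} - 50 x^{2} - 25 x - 5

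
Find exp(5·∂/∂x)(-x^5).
- x^{5} - 25 x^{4} - 250 x^{3} - 1250 x^{2} - 3125 x - 3125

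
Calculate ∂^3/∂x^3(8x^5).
480 x^{2}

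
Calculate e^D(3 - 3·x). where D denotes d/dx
- 3 x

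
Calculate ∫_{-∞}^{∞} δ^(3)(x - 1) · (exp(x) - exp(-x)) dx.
- 2 \cosh{\left(1 \right)}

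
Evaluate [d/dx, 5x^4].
20 x^{3}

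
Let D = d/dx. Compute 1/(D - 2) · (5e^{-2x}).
- \frac{5 e^{- 2 x}}{4}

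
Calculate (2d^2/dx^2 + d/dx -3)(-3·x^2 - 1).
9 x^{2} - 6 x - 9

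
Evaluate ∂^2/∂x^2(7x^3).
42 x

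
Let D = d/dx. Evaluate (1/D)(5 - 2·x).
- x^{2} + 5 x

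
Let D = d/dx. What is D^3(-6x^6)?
- 720 x^{3}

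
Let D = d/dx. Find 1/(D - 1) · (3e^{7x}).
\frac{e^{7 x}}{2}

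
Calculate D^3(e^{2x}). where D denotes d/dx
8 e^{2 x}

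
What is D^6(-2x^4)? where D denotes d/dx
0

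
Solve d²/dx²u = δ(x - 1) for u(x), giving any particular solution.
\frac{|x - 1|}{2}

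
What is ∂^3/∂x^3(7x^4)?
168 x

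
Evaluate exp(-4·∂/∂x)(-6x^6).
- 6 x^{6} + 144 x^{5} - 1440 x^{4} + 7680 x^{3} - 23040 x^{2} + 36864 x - 24576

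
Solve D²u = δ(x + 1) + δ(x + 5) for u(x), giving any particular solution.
\frac{|x + 1|}{2} + \frac{|x + 5|}{2}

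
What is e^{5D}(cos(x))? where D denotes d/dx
\cos{\left(x + 5 \right)}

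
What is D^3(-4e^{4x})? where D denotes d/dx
- 256 e^{4 x}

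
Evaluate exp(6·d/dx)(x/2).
\frac{x}{2} + 3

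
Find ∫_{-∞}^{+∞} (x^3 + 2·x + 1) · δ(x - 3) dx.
34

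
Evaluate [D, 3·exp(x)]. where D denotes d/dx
3 e^{x}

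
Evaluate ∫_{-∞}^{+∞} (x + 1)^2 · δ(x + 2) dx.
1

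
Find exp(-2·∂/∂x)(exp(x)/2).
\frac{e^{x - 2}}{2}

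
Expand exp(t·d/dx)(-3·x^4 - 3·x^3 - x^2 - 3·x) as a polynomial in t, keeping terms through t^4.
- 3 t^{4} - 3 t^{3} \left(4 x + 1\right) - t^{2} \left(18 x^{2} + 9 x + 1\right) - t \left(12 x^{3} + 9 x^{2} + 2 x + 3\right) - 3 x^{4} - 3 x^{3} - x^{2} - 3 x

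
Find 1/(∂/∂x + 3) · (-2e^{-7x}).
\frac{e^{- 7 x}}{2}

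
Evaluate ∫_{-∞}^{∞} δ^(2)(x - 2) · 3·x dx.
0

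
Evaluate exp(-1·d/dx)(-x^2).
- x^{2} + 2 x - 1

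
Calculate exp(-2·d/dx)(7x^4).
7 x^{4} - 56 x^{3} + 168 x^{2} - 224 x + 112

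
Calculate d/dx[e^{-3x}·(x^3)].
3 x^{2} \left(1 - x\right) e^{- 3 x}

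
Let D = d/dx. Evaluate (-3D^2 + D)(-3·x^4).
12 x^{2} \left(9 - x\right)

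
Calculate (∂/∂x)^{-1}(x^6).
\frac{x^{7}}{7}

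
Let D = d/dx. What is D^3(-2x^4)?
- 48 x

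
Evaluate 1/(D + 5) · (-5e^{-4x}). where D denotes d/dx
- 5 e^{- 4 x}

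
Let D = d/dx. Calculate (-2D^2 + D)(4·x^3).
12 x \left(x - 4\right)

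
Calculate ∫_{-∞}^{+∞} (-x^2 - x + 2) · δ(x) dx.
2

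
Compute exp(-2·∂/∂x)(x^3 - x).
x^{3} - 6 x^{2} + 11 x - 6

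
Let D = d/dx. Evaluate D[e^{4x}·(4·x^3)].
x^{2} \left(16 x + 12\right) e^{4 x}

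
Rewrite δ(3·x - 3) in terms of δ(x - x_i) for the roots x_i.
\frac{\delta(x - 1)}{3}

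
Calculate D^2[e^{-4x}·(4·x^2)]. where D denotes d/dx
8 \left(8 x^{2} - 8 x + 1\right) e^{- 4 x}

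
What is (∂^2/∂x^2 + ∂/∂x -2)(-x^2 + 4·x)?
2 x^{2} - 10 x + 2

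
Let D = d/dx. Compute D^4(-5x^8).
- 8400 x^{4}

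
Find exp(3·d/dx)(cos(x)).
\cos{\left(x + 3 \right)}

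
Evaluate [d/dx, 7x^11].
77 x^{10}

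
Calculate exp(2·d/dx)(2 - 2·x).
- 2 x - 2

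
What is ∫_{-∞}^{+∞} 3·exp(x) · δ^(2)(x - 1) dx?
3 e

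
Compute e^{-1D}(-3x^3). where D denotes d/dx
- 3 x^{3} + 9 x^{2} - 9 x + 3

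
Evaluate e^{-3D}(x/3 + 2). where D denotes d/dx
\frac{x}{3} + 1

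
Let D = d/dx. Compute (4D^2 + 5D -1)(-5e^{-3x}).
- 100 e^{- 3 x}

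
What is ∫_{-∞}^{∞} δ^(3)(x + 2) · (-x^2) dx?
0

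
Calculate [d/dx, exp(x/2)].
\frac{e^{\frac{x}{2}}}{2}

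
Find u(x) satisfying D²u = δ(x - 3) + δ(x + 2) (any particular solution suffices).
\frac{|x - 3|}{2} + \frac{|x + 2|}{2}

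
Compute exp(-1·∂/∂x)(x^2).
x^{2} - 2 x + 1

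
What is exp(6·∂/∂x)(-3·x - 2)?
- 3 x - 20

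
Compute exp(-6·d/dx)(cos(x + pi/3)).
\cos{\left(x - 6 + \frac{\pi}{3} \right)}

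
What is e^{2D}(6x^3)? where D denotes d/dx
6 x^{3} + 36 x^{2} + 72 x + 48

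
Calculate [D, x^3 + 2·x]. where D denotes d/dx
3 x^{2} + 2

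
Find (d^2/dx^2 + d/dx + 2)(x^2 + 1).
2 x^{2} + 2 x + 4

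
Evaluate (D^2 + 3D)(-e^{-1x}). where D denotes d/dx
2 e^{- x}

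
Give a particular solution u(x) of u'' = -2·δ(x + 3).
-|x + 3|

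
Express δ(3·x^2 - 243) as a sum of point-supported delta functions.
\frac{\delta(x - 9) + \delta(x + 9)}{54}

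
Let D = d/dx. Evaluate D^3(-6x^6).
- 720 x^{3}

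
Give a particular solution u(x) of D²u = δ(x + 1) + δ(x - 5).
\frac{|x + 1|}{2} + \frac{|x - 5|}{2}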